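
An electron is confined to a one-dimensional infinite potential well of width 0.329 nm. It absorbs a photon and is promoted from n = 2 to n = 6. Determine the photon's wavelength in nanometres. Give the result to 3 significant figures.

λ = 11.2 nm

E_1 = h²/(8m_eL²) = 5.566×10^-19 J, so ΔE = (6² − 2²)E_1 = 1.781×10^-17 J.
λ = hc/ΔE = (6.626×10^-34·2.998×10^8)/1.781×10^-17 = 1.12×10^-8 m = 11.2 nm.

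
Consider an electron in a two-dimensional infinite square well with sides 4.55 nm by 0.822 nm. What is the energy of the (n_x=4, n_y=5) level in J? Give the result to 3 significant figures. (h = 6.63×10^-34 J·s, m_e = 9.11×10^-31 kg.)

For a 2D rectangular well E = (h²/8m_e)·Σ n_i²/L_i² = (6.63×10^-34)²/(8·9.11×10^-31) · [4²/(4.55 nm)² + 5²/(0.822 nm)²].
Evaluating gives E = 2.28×10^-18 J.

E = 2.28×10^-18 J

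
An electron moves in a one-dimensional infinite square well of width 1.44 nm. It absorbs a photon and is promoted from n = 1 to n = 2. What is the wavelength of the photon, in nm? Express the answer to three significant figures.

E_1 = h²/(8m_eL²) = 2.905×10^-20 J, so ΔE = (2² − 1²)E_1 = 8.715×10^-20 J.
λ = hc/ΔE = (6.626×10^-34·2.998×10^8)/8.715×10^-20 = 2.28×10^-6 m = 2.28×10^3 nm.

λ = 2.28×10^3 nm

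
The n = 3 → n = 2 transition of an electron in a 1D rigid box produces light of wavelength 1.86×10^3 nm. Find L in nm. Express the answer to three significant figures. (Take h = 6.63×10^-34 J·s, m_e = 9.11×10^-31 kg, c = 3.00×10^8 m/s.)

The photon carries ΔE = hc/λ = 6.63×10^-34·3.00×10^8/1.86×10^-6 m = 1.069×10^-19 J.
Since ΔE = (3² − 2²)E_1, E_1 = 2.138×10^-20 J, and L = h/√(8m_eE_1) = 1.68×10^-9 m = 1.68 nm.

L = 1.68 nm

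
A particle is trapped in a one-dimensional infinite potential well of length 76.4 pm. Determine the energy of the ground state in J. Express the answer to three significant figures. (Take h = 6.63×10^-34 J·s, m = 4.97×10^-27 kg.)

E_1 = 1.89×10^-21 J

For an infinite well E_n = n²h²/(8mL²), so E_1 = h²/(8mL²) = (6.63×10^-34)²/(8·4.97×10^-27·(7.64×10^-11 m)²) = 1.894×10^-21 J.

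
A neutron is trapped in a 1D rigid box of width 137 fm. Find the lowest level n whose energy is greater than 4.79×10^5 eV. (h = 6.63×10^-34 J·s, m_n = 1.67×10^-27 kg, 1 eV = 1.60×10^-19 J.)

E_1 = h²/(8m_nL²) = 1.753×10^-15 J = 1.096×10^4 eV.
Need n² > 4.79×10^5/1.096×10^4 = 43.70, i.e. n > 6.611.
The smallest integer satisfying this is n = 7.

n = 7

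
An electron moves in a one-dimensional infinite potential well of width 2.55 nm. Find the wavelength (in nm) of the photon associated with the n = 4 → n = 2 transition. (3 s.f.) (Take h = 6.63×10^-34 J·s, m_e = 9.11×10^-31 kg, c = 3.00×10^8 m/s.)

E_1 = h²/(8m_eL²) = 9.276×10^-21 J, so ΔE = (4² − 2²)E_1 = 1.113×10^-19 J.
λ = hc/ΔE = (6.63×10^-34·3.00×10^8)/1.113×10^-19 = 1.79×10^-6 m = 1.79×10^3 nm.

λ = 1.79×10^3 nm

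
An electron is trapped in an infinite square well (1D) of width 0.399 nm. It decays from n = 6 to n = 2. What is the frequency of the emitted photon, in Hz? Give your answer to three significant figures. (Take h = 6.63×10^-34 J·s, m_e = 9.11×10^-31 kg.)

f = 1.83×10^16 Hz

E_1 = h²/(8m_eL²) = 3.789×10^-19 J and ΔE = (6² − 2²)E_1 = 1.212×10^-17 J.
f = ΔE/h = 1.212×10^-17/6.63×10^-34 = 1.83×10^16 Hz.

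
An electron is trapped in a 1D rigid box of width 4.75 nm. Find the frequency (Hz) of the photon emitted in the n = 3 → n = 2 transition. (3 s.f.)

E_1 = h²/(8m_eL²) = 2.670×10^-21 J and ΔE = (3² − 2²)E_1 = 1.335×10^-20 J.
f = ΔE/h = 1.335×10^-20/6.626×10^-34 = 2.01×10^13 Hz.

f = 2.01×10^13 Hz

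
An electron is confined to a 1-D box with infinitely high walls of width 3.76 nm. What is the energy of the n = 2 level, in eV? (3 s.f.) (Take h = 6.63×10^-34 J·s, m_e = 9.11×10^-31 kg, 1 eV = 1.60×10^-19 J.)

E_2 = 0.107 eV

For an infinite well E_n = n²h²/(8m_eL²), so E_1 = h²/(8m_eL²) = (6.63×10^-34)²/(8·9.11×10^-31·(3.76×10^-9 m)²) = 4.266×10^-21 J.
Then E_2 = 2²·E_1 = 4·4.266×10^-21 J = 1.706×10^-20 J.
Converting, E_2 = 1.706×10^-20 J / (1.60×10^-19 J/eV) = 0.107 eV.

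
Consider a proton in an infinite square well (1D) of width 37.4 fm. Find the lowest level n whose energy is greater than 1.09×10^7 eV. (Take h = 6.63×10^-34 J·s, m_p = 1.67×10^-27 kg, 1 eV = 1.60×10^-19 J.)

E_1 = h²/(8m_pL²) = 2.352×10^-14 J = 1.470×10^5 eV.
Need n² > 1.09×10^7/1.470×10^5 = 74.15, i.e. n > 8.611.
The smallest integer satisfying this is n = 9.

n = 9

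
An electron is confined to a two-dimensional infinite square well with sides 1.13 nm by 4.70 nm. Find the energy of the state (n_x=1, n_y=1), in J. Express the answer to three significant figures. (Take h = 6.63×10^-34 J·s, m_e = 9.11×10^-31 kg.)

E = 5.00×10^-20 J

For a 2D rectangular well E = (h²/8m_e)·Σ n_i²/L_i² = (6.63×10^-34)²/(8·9.11×10^-31) · [1²/(1.13 nm)² + 1²/(4.70 nm)²].
Evaluating gives E = 5.00×10^-20 J.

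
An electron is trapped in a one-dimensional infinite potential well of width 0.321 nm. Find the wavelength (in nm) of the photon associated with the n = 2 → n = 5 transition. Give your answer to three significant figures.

λ = 16.2 nm

E_1 = h²/(8m_eL²) = 5.847×10^-19 J, so ΔE = (5² − 2²)E_1 = 1.228×10^-17 J.
λ = hc/ΔE = (6.626×10^-34·2.998×10^8)/1.228×10^-17 = 1.62×10^-8 m = 16.2 nm.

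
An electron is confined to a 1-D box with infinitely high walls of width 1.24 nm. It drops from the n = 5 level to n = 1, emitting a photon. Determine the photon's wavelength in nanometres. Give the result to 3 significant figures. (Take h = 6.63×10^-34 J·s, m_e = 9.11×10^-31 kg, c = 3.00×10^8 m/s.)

λ = 211 nm

E_1 = h²/(8m_eL²) = 3.923×10^-20 J, so ΔE = (5² − 1²)E_1 = 9.415×10^-19 J.
λ = hc/ΔE = (6.63×10^-34·3.00×10^8)/9.415×10^-19 = 2.11×10^-7 m = 211 nm.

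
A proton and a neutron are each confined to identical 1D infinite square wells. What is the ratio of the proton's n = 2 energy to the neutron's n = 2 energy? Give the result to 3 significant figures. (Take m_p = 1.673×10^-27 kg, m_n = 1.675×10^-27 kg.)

E_n ∝ 1/m at fixed n and L, so the ratio is m_n/m_p = 1.675×10^-27/1.673×10^-27 = 1.00.

1.00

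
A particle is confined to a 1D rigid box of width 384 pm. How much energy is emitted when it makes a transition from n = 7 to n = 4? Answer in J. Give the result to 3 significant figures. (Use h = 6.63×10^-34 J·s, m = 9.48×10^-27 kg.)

E_1 = h²/(8mL²) = 3.931×10^-23 J.
|ΔE| = |7² − 4²|·E_1 = 33·3.931×10^-23 J = 1.30×10^-21 J.

|ΔE| = 1.30×10^-21 J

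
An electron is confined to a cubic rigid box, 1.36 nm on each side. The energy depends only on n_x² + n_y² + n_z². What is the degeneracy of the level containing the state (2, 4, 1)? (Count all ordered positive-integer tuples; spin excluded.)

The level has n_x² + n_y² + n_z² = 21. The ordered positive-integer solutions are (1, 2, 4), (1, 4, 2), (2, 1, 4), (2, 4, 1), (4, 1, 2), (4, 2, 1).
That gives 6 states.

degeneracy = 6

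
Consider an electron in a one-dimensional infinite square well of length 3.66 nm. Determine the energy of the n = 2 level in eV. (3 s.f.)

For an infinite well E_n = n²h²/(8m_eL²), so E_1 = h²/(8m_eL²) = (6.626×10^-34)²/(8·9.109×10^-31·(3.66×10^-9 m)²) = 4.498×10^-21 J.
Then E_2 = 2²·E_1 = 4·4.498×10^-21 J = 1.799×10^-20 J.
Converting, E_2 = 1.799×10^-20 J / (1.602×10^-19 J/eV) = 0.112 eV.

E_2 = 0.112 eV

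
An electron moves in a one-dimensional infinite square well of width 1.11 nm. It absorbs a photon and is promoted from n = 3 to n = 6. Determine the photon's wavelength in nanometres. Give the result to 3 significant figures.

E_1 = h²/(8m_eL²) = 4.890×10^-20 J, so ΔE = (6² − 3²)E_1 = 1.320×10^-18 J.
λ = hc/ΔE = (6.626×10^-34·2.998×10^8)/1.320×10^-18 = 1.50×10^-7 m = 150 nm.

λ = 150 nm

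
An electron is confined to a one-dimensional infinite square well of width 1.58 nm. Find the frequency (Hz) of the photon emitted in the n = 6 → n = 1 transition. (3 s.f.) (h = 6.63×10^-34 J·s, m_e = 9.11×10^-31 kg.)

E_1 = h²/(8m_eL²) = 2.416×10^-20 J and ΔE = (6² − 1²)E_1 = 8.456×10^-19 J.
f = ΔE/h = 8.456×10^-19/6.63×10^-34 = 1.28×10^15 Hz.

f = 1.28×10^15 Hz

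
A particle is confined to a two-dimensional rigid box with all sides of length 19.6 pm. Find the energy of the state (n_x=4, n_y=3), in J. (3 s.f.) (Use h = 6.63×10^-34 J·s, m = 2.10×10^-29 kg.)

E = 1.70×10^-16 J

For a 2D rectangular well E = (h²/8m)·Σ n_i²/L_i² = (6.63×10^-34)²/(8·2.10×10^-29) · [4²/(19.6 pm)² + 3²/(19.6 pm)²].
Evaluating gives E = 1.70×10^-16 J.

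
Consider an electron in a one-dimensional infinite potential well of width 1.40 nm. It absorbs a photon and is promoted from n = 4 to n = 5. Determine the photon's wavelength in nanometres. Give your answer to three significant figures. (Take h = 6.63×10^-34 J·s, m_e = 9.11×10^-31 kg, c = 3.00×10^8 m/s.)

E_1 = h²/(8m_eL²) = 3.077×10^-20 J, so ΔE = (5² − 4²)E_1 = 2.769×10^-19 J.
λ = hc/ΔE = (6.63×10^-34·3.00×10^8)/2.769×10^-19 = 7.18×10^-7 m = 718 nm.

λ = 718 nm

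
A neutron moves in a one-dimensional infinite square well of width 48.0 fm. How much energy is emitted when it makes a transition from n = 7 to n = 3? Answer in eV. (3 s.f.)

E_1 = h²/(8m_nL²) = 1.422×10^-14 J.
|ΔE| = |7² − 3²|·E_1 = 40·1.422×10^-14 J = 5.688×10^-13 J = 3.55×10^6 eV.

|ΔE| = 3.55×10^6 eV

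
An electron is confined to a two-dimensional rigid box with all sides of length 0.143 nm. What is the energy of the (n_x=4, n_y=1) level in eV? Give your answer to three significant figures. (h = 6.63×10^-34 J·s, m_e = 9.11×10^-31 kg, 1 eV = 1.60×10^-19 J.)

For a 2D rectangular well E = (h²/8m_e)·Σ n_i²/L_i² = (6.63×10^-34)²/(8·9.11×10^-31) · [4²/(0.143 nm)² + 1²/(0.143 nm)²].
Evaluating gives E = 5.014×10^-17 J = 313 eV.

E = 313 eV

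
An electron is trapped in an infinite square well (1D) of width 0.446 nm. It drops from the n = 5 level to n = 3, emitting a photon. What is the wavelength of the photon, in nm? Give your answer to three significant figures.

E_1 = h²/(8m_eL²) = 3.029×10^-19 J, so ΔE = (5² − 3²)E_1 = 4.846×10^-18 J.
λ = hc/ΔE = (6.626×10^-34·2.998×10^8)/4.846×10^-18 = 4.10×10^-8 m = 41.0 nm.

λ = 41.0 nm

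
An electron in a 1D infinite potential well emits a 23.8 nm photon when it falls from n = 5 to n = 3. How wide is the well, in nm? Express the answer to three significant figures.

The photon carries ΔE = hc/λ = 6.626×10^-34·2.998×10^8/2.38×10^-8 m = 8.347×10^-18 J.
Since ΔE = (5² − 3²)E_1, E_1 = 5.217×10^-19 J, and L = h/√(8m_eE_1) = 3.40×10^-10 m = 0.340 nm.

L = 0.340 nm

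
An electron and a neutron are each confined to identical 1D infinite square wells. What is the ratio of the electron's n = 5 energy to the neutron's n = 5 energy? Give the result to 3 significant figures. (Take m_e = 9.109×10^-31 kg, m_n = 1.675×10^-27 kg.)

1.84×10^3

E_n ∝ 1/m at fixed n and L, so the ratio is m_n/m_e = 1.675×10^-27/9.109×10^-31 = 1.84×10^3.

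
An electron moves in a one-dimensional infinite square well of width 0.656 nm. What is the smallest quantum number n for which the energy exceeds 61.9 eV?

n = 9

E_1 = h²/(8m_eL²) = 1.400×10^-19 J = 0.8739 eV.
Need n² > 61.9/0.8739 = 70.83, i.e. n > 8.416.
The smallest integer satisfying this is n = 9.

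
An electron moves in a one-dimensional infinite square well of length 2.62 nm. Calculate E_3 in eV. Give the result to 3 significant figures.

E_3 = 0.493 eV

For an infinite well E_n = n²h²/(8m_eL²), so E_1 = h²/(8m_eL²) = (6.626×10^-34)²/(8·9.109×10^-31·(2.62×10^-9 m)²) = 8.777×10^-21 J.
Then E_3 = 3²·E_1 = 9·8.777×10^-21 J = 7.899×10^-20 J.
Converting, E_3 = 7.899×10^-20 J / (1.602×10^-19 J/eV) = 0.493 eV.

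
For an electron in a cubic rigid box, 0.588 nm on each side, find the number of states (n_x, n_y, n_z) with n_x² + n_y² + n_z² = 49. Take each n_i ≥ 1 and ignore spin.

The level has n_x² + n_y² + n_z² = 49. The ordered positive-integer solutions are (2, 3, 6), (2, 6, 3), (3, 2, 6), (3, 6, 2), (6, 2, 3), (6, 3, 2).
That gives 6 states.

degeneracy = 6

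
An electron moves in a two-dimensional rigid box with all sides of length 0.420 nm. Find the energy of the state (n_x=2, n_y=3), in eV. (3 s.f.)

E = 27.7 eV

For a 2D rectangular well E = (h²/8m_e)·Σ n_i²/L_i² = (6.626×10^-34)²/(8·9.109×10^-31) · [2²/(0.420 nm)² + 3²/(0.420 nm)²].
Evaluating gives E = 4.440×10^-18 J = 27.7 eV.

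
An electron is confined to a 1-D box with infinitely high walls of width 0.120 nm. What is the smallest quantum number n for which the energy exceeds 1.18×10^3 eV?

E_1 = h²/(8m_eL²) = 4.184×10^-18 J = 26.12 eV.
Need n² > 1.18×10^3/26.12 = 45.18, i.e. n > 6.722.
The smallest integer satisfying this is n = 7.

n = 7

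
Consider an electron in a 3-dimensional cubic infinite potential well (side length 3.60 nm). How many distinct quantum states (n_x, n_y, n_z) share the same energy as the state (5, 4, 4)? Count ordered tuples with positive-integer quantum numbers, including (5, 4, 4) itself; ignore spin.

The level has n_x² + n_y² + n_z² = 57. The ordered positive-integer solutions are (2, 2, 7), (2, 7, 2), (4, 4, 5), (4, 5, 4), (5, 4, 4), (7, 2, 2).
That gives 6 states.

degeneracy = 6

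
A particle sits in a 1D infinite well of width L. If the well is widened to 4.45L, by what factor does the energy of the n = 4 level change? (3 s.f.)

E_n ∝ 1/L², so the energy scales by 1/4.45² = 0.0505.

0.0505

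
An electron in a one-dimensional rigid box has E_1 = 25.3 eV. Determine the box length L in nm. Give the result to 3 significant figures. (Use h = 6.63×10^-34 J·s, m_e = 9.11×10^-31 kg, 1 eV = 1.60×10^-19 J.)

L = 0.122 nm

From E_n = n²h²/(8m_eL²), L = n·h/√(8m_eE_n).
E_1 = 25.3 eV = 4.048×10^-18 J, so L = 1·6.63×10^-34/√(8·9.11×10^-31·4.048×10^-18) = 1.22×10^-10 m = 0.122 nm.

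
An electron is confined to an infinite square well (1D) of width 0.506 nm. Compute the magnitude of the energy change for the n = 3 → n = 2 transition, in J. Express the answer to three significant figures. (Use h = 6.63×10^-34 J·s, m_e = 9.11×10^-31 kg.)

E_1 = h²/(8m_eL²) = 2.356×10^-19 J.
|ΔE| = |3² − 2²|·E_1 = 5·2.356×10^-19 J = 1.18×10^-18 J.

|ΔE| = 1.18×10^-18 J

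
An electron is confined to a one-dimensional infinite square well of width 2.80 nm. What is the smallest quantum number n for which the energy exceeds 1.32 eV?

E_1 = h²/(8m_eL²) = 7.685×10^-21 J = 0.04797 eV.
Need n² > 1.32/0.04797 = 27.52, i.e. n > 5.246.
The smallest integer satisfying this is n = 6.

n = 6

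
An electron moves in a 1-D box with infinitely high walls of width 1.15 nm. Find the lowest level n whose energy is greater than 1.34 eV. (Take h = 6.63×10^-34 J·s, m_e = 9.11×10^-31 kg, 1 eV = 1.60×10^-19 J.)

E_1 = h²/(8m_eL²) = 4.561×10^-20 J = 0.2851 eV.
Need n² > 1.34/0.2851 = 4.700, i.e. n > 2.168.
The smallest integer satisfying this is n = 3.

n = 3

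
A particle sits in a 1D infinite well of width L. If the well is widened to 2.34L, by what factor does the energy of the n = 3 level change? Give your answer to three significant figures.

0.183

E_n ∝ 1/L², so the energy scales by 1/2.34² = 0.183.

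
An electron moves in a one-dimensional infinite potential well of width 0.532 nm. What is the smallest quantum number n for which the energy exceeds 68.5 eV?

n = 8

E_1 = h²/(8m_eL²) = 2.129×10^-19 J = 1.329 eV.
Need n² > 68.5/1.329 = 51.54, i.e. n > 7.179.
The smallest integer satisfying this is n = 8.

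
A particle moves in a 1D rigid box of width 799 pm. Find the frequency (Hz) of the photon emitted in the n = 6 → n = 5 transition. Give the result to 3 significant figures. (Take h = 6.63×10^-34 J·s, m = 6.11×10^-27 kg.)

f = 2.34×10^11 Hz

E_1 = h²/(8mL²) = 1.409×10^-23 J and ΔE = (6² − 5²)E_1 = 1.550×10^-22 J.
f = ΔE/h = 1.550×10^-22/6.63×10^-34 = 2.34×10^11 Hz.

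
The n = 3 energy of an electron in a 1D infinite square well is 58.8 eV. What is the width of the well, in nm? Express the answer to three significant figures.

From E_n = n²h²/(8m_eL²), L = n·h/√(8m_eE_n).
E_3 = 58.8 eV = 9.420×10^-18 J, so L = 3·6.626×10^-34/√(8·9.109×10^-31·9.420×10^-18) = 2.40×10^-10 m = 0.240 nm.

L = 0.240 nm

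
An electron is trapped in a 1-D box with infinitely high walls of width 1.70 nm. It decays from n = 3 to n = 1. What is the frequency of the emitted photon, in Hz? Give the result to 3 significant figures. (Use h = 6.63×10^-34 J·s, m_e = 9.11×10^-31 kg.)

f = 2.52×10^14 Hz

E_1 = h²/(8m_eL²) = 2.087×10^-20 J and ΔE = (3² − 1²)E_1 = 1.670×10^-19 J.
f = ΔE/h = 1.670×10^-19/6.63×10^-34 = 2.52×10^14 Hz.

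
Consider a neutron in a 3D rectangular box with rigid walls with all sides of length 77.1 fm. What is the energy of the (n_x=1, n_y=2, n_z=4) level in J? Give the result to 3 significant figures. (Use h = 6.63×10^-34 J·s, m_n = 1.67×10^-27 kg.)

For a 3D rectangular well E = (h²/8m_n)·Σ n_i²/L_i² = (6.63×10^-34)²/(8·1.67×10^-27) · [1²/(77.1 fm)² + 2²/(77.1 fm)² + 4²/(77.1 fm)²].
Evaluating gives E = 1.16×10^-13 J.

E = 1.16×10^-13 J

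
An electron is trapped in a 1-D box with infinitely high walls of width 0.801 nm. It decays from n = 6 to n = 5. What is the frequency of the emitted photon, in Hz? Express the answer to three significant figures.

E_1 = h²/(8m_eL²) = 9.390×10^-20 J and ΔE = (6² − 5²)E_1 = 1.033×10^-18 J.
f = ΔE/h = 1.033×10^-18/6.626×10^-34 = 1.56×10^15 Hz.

f = 1.56×10^15 Hz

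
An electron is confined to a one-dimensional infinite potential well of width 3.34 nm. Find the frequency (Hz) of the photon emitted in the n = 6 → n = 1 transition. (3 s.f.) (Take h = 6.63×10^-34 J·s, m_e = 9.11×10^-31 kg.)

f = 2.85×10^14 Hz

E_1 = h²/(8m_eL²) = 5.407×10^-21 J and ΔE = (6² − 1²)E_1 = 1.892×10^-19 J.
f = ΔE/h = 1.892×10^-19/6.63×10^-34 = 2.85×10^14 Hz.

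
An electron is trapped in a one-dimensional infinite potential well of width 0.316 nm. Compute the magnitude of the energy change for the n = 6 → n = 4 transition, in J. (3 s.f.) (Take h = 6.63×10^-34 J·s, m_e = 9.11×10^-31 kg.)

|ΔE| = 1.21×10^-17 J

E_1 = h²/(8m_eL²) = 6.040×10^-19 J.
|ΔE| = |6² − 4²|·E_1 = 20·6.040×10^-19 J = 1.21×10^-17 J.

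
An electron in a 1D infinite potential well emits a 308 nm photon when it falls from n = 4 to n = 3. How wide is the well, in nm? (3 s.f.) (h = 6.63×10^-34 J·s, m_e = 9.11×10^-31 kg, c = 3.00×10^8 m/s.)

The photon carries ΔE = hc/λ = 6.63×10^-34·3.00×10^8/3.08×10^-7 m = 6.458×10^-19 J.
Since ΔE = (4² − 3²)E_1, E_1 = 9.226×10^-20 J, and L = h/√(8m_eE_1) = 8.09×10^-10 m = 0.809 nm.

L = 0.809 nm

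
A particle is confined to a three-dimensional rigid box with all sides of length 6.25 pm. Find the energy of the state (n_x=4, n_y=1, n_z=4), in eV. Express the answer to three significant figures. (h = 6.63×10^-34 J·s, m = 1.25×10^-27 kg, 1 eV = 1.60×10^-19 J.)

For a 3D rectangular well E = (h²/8m)·Σ n_i²/L_i² = (6.63×10^-34)²/(8·1.25×10^-27) · [4²/(6.25 pm)² + 1²/(6.25 pm)² + 4²/(6.25 pm)²].
Evaluating gives E = 3.713×10^-17 J = 232 eV.

E = 232 eV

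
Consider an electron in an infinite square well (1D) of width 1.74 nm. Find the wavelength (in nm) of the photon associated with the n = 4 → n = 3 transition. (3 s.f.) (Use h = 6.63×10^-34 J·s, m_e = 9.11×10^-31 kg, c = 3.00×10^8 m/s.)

E_1 = h²/(8m_eL²) = 1.992×10^-20 J, so ΔE = (4² − 3²)E_1 = 1.394×10^-19 J.
λ = hc/ΔE = (6.63×10^-34·3.00×10^8)/1.394×10^-19 = 1.43×10^-6 m = 1.43×10^3 nm.

λ = 1.43×10^3 nm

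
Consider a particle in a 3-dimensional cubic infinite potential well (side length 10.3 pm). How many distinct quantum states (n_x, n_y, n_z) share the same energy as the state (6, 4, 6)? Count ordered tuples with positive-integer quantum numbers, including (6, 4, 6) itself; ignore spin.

degeneracy = 3

The level has n_x² + n_y² + n_z² = 88. The ordered positive-integer solutions are (4, 6, 6), (6, 4, 6), (6, 6, 4).
That gives 3 states.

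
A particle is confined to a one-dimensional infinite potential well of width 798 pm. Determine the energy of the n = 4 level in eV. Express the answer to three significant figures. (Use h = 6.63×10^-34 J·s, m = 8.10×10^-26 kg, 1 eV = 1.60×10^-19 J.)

For an infinite well E_n = n²h²/(8mL²), so E_1 = h²/(8mL²) = (6.63×10^-34)²/(8·8.10×10^-26·(7.98×10^-10 m)²) = 1.065×10^-24 J.
Then E_4 = 4²·E_1 = 16·1.065×10^-24 J = 1.704×10^-23 J.
Converting, E_4 = 1.704×10^-23 J / (1.60×10^-19 J/eV) = 1.07×10^-4 eV.

E_4 = 1.07×10^-4 eV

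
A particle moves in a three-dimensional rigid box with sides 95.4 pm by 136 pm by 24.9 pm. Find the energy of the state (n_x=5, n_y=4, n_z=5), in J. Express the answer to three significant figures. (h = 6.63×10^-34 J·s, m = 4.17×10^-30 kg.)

E = 5.79×10^-16 J

For a 3D rectangular well E = (h²/8m)·Σ n_i²/L_i² = (6.63×10^-34)²/(8·4.17×10^-30) · [5²/(95.4 pm)² + 4²/(136 pm)² + 5²/(24.9 pm)²].
Evaluating gives E = 5.79×10^-16 J.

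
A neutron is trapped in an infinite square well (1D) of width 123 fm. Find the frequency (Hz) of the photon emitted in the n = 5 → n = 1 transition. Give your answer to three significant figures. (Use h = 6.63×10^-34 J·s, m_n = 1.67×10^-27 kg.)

f = 7.87×10^19 Hz

E_1 = h²/(8m_nL²) = 2.175×10^-15 J and ΔE = (5² − 1²)E_1 = 5.220×10^-14 J.
f = ΔE/h = 5.220×10^-14/6.63×10^-34 = 7.87×10^19 Hz.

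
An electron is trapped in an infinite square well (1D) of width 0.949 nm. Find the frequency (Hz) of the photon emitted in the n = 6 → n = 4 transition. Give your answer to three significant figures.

E_1 = h²/(8m_eL²) = 6.690×10^-20 J and ΔE = (6² − 4²)E_1 = 1.338×10^-18 J.
f = ΔE/h = 1.338×10^-18/6.626×10^-34 = 2.02×10^15 Hz.

f = 2.02×10^15 Hz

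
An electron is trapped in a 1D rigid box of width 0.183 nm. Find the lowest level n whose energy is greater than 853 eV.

n = 9

E_1 = h²/(8m_eL²) = 1.799×10^-18 J = 11.23 eV.
Need n² > 853/11.23 = 75.96, i.e. n > 8.716.
The smallest integer satisfying this is n = 9.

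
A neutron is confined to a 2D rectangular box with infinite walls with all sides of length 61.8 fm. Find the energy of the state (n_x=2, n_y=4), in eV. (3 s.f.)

For a 2D rectangular well E = (h²/8m_n)·Σ n_i²/L_i² = (6.626×10^-34)²/(8·1.675×10^-27) · [2²/(61.8 fm)² + 4²/(61.8 fm)²].
Evaluating gives E = 1.716×10^-13 J = 1.07×10^6 eV.

E = 1.07×10^6 eV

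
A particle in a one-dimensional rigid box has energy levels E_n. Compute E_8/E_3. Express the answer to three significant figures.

E_n ∝ n², so E_8/E_3 = 8²/3² = 64/9 = 7.11.

7.11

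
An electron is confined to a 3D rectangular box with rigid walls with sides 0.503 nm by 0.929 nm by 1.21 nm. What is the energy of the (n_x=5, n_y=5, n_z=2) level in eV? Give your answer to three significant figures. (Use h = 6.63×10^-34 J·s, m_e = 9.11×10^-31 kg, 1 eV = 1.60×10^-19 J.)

E = 49.2 eV

For a 3D rectangular well E = (h²/8m_e)·Σ n_i²/L_i² = (6.63×10^-34)²/(8·9.11×10^-31) · [5²/(0.503 nm)² + 5²/(0.929 nm)² + 2²/(1.21 nm)²].
Evaluating gives E = 7.872×10^-18 J = 49.2 eV.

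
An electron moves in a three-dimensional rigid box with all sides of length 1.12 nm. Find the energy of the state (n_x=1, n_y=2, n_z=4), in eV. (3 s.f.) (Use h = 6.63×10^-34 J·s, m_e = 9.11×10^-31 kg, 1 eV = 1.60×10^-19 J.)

E = 6.31 eV

For a 3D rectangular well E = (h²/8m_e)·Σ n_i²/L_i² = (6.63×10^-34)²/(8·9.11×10^-31) · [1²/(1.12 nm)² + 2²/(1.12 nm)² + 4²/(1.12 nm)²].
Evaluating gives E = 1.010×10^-18 J = 6.31 eV.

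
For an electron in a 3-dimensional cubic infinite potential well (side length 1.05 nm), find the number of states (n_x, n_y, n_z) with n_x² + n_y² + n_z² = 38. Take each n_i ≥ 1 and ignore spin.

degeneracy = 9

The level has n_x² + n_y² + n_z² = 38. The ordered positive-integer solutions are (1, 1, 6), (1, 6, 1), (2, 3, 5), (2, 5, 3), (3, 2, 5), (3, 5, 2), (5, 2, 3), (5, 3, 2), (6, 1, 1).
That gives 9 states.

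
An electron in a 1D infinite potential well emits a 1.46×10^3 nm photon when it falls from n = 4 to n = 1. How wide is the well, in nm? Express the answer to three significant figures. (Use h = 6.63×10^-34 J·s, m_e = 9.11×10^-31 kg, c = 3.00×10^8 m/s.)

L = 2.58 nm

The photon carries ΔE = hc/λ = 6.63×10^-34·3.00×10^8/1.46×10^-6 m = 1.362×10^-19 J.
Since ΔE = (4² − 1²)E_1, E_1 = 9.080×10^-21 J, and L = h/√(8m_eE_1) = 2.58×10^-9 m = 2.58 nm.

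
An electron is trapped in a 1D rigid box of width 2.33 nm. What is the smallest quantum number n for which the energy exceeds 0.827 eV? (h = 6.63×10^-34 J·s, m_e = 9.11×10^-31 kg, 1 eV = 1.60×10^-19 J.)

E_1 = h²/(8m_eL²) = 1.111×10^-20 J = 0.06944 eV.
Need n² > 0.827/0.06944 = 11.91, i.e. n > 3.451.
The smallest integer satisfying this is n = 4.

n = 4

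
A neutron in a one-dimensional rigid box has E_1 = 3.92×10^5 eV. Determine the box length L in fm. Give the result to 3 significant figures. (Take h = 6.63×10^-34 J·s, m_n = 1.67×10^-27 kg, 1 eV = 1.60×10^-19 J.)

L = 22.9 fm

From E_n = n²h²/(8m_nL²), L = n·h/√(8m_nE_n).
E_1 = 3.92×10^5 eV = 6.272×10^-14 J, so L = 1·6.63×10^-34/√(8·1.67×10^-27·6.272×10^-14) = 2.29×10^-14 m = 22.9 fm.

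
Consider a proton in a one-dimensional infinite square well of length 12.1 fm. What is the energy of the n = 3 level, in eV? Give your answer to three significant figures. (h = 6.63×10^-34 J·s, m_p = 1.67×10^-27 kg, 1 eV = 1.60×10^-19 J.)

For an infinite well E_n = n²h²/(8m_pL²), so E_1 = h²/(8m_pL²) = (6.63×10^-34)²/(8·1.67×10^-27·(1.21×10^-14 m)²) = 2.247×10^-13 J.
Then E_3 = 3²·E_1 = 9·2.247×10^-13 J = 2.022×10^-12 J.
Converting, E_3 = 2.022×10^-12 J / (1.60×10^-19 J/eV) = 1.26×10^7 eV.

E_3 = 1.26×10^7 eV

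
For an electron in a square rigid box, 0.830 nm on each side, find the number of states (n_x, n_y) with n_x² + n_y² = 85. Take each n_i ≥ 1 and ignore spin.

degeneracy = 4

The level has n_x² + n_y² = 85. The ordered positive-integer solutions are (2, 9), (6, 7), (7, 6), (9, 2).
That gives 4 states.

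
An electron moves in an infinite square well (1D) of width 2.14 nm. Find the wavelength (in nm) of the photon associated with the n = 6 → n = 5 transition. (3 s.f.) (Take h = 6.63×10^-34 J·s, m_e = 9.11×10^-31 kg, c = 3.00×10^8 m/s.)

E_1 = h²/(8m_eL²) = 1.317×10^-20 J, so ΔE = (6² − 5²)E_1 = 1.449×10^-19 J.
λ = hc/ΔE = (6.63×10^-34·3.00×10^8)/1.449×10^-19 = 1.37×10^-6 m = 1.37×10^3 nm.

λ = 1.37×10^3 nm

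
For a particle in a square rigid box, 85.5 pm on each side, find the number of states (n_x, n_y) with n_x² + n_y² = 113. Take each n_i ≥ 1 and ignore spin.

The level has n_x² + n_y² = 113. The ordered positive-integer solutions are (7, 8), (8, 7).
That gives 2 states.

degeneracy = 2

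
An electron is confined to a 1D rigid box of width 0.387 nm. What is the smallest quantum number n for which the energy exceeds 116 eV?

E_1 = h²/(8m_eL²) = 4.023×10^-19 J = 2.511 eV.
Need n² > 116/2.511 = 46.20, i.e. n > 6.797.
The smallest integer satisfying this is n = 7.

n = 7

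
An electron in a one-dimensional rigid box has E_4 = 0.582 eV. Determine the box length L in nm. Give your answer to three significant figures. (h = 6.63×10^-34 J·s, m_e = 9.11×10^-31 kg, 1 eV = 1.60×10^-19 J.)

From E_n = n²h²/(8m_eL²), L = n·h/√(8m_eE_n).
E_4 = 0.582 eV = 9.312×10^-20 J, so L = 4·6.63×10^-34/√(8·9.11×10^-31·9.312×10^-20) = 3.22×10^-9 m = 3.22 nm.

L = 3.22 nm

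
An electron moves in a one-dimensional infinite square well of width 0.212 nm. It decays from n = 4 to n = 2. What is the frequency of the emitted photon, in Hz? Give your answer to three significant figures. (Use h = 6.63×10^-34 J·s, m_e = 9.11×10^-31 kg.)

E_1 = h²/(8m_eL²) = 1.342×10^-18 J and ΔE = (4² − 2²)E_1 = 1.610×10^-17 J.
f = ΔE/h = 1.610×10^-17/6.63×10^-34 = 2.43×10^16 Hz.

f = 2.43×10^16 Hz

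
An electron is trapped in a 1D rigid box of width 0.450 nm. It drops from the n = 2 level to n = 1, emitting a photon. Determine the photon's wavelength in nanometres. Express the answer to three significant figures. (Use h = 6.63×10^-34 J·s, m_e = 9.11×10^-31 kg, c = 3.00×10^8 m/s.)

λ = 223 nm

E_1 = h²/(8m_eL²) = 2.978×10^-19 J, so ΔE = (2² − 1²)E_1 = 8.934×10^-19 J.
λ = hc/ΔE = (6.63×10^-34·3.00×10^8)/8.934×10^-19 = 2.23×10^-7 m = 223 nm.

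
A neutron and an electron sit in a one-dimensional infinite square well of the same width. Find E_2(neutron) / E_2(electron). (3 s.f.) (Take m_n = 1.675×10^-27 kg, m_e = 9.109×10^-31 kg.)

E_n ∝ 1/m at fixed n and L, so the ratio is m_e/m_n = 9.109×10^-31/1.675×10^-27 = 5.44×10^-4.

5.44×10^-4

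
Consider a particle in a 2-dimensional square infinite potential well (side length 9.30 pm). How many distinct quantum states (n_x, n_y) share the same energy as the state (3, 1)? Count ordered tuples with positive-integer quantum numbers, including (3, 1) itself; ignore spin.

degeneracy = 2

The level has n_x² + n_y² = 10. The ordered positive-integer solutions are (1, 3), (3, 1).
That gives 2 states.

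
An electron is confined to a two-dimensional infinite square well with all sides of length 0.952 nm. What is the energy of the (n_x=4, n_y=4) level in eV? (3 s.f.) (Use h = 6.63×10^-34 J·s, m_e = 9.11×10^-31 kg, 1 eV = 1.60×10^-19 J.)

For a 2D rectangular well E = (h²/8m_e)·Σ n_i²/L_i² = (6.63×10^-34)²/(8·9.11×10^-31) · [4²/(0.952 nm)² + 4²/(0.952 nm)²].
Evaluating gives E = 2.130×10^-18 J = 13.3 eV.

E = 13.3 eV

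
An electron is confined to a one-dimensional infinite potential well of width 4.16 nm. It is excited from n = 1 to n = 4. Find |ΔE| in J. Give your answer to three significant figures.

|ΔE| = 5.22×10^-20 J

E_1 = h²/(8m_eL²) = 3.481×10^-21 J.
|ΔE| = |1² − 4²|·E_1 = 15·3.481×10^-21 J = 5.22×10^-20 J.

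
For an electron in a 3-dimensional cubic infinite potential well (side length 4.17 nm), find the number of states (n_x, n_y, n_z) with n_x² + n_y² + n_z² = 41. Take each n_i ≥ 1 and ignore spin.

The level has n_x² + n_y² + n_z² = 41. The ordered positive-integer solutions are (1, 2, 6), (1, 6, 2), (2, 1, 6), (2, 6, 1), (3, 4, 4), (4, 3, 4), (4, 4, 3), (6, 1, 2), (6, 2, 1).
That gives 9 states.

degeneracy = 9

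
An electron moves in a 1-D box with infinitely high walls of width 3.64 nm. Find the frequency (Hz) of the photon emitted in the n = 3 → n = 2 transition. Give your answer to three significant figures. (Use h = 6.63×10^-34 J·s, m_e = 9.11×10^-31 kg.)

E_1 = h²/(8m_eL²) = 4.552×10^-21 J and ΔE = (3² − 2²)E_1 = 2.276×10^-20 J.
f = ΔE/h = 2.276×10^-20/6.63×10^-34 = 3.43×10^13 Hz.

f = 3.43×10^13 Hz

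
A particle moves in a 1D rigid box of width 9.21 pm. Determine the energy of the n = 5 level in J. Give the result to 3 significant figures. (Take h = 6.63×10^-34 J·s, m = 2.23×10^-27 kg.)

For an infinite well E_n = n²h²/(8mL²), so E_1 = h²/(8mL²) = (6.63×10^-34)²/(8·2.23×10^-27·(9.21×10^-12 m)²) = 2.905×10^-19 J.
Then E_5 = 5²·E_1 = 25·2.905×10^-19 J = 7.26×10^-18 J.

E_5 = 7.26×10^-18 J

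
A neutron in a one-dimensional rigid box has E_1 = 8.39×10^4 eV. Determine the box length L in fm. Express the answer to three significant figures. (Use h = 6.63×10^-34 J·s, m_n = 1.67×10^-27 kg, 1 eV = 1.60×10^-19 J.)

From E_n = n²h²/(8m_nL²), L = n·h/√(8m_nE_n).
E_1 = 8.39×10^4 eV = 1.342×10^-14 J, so L = 1·6.63×10^-34/√(8·1.67×10^-27·1.342×10^-14) = 4.95×10^-14 m = 49.5 fm.

L = 49.5 fm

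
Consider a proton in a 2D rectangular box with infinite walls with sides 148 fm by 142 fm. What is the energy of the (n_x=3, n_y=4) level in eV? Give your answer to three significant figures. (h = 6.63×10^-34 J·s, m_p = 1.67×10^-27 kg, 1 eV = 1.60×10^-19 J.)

For a 2D rectangular well E = (h²/8m_p)·Σ n_i²/L_i² = (6.63×10^-34)²/(8·1.67×10^-27) · [3²/(148 fm)² + 4²/(142 fm)²].
Evaluating gives E = 3.963×10^-14 J = 2.48×10^5 eV.

E = 2.48×10^5 eV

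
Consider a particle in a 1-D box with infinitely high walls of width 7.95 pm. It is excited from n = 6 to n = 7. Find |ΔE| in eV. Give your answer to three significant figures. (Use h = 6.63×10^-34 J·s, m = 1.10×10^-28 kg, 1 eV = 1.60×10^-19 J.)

E_1 = h²/(8mL²) = 7.903×10^-18 J.
|ΔE| = |6² − 7²|·E_1 = 13·7.903×10^-18 J = 1.027×10^-16 J = 642 eV.

|ΔE| = 642 eV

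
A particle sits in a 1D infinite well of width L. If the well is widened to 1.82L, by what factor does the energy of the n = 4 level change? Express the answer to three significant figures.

E_n ∝ 1/L², so the energy scales by 1/1.82² = 0.302.

0.302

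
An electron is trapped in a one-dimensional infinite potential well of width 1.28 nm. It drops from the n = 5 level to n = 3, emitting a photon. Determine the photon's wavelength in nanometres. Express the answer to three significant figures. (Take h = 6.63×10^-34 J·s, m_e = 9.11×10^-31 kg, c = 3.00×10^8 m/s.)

E_1 = h²/(8m_eL²) = 3.681×10^-20 J, so ΔE = (5² − 3²)E_1 = 5.890×10^-19 J.
λ = hc/ΔE = (6.63×10^-34·3.00×10^8)/5.890×10^-19 = 3.38×10^-7 m = 338 nm.

λ = 338 nm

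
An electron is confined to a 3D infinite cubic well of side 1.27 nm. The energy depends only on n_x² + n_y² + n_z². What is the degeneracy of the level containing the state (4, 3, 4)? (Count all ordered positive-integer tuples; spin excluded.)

The level has n_x² + n_y² + n_z² = 41. The ordered positive-integer solutions are (1, 2, 6), (1, 6, 2), (2, 1, 6), (2, 6, 1), (3, 4, 4), (4, 3, 4), (4, 4, 3), (6, 1, 2), (6, 2, 1).
That gives 9 states.

degeneracy = 9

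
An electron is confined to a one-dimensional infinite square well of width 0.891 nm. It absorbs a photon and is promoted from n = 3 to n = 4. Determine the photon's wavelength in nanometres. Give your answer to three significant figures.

E_1 = h²/(8m_eL²) = 7.589×10^-20 J, so ΔE = (4² − 3²)E_1 = 5.312×10^-19 J.
λ = hc/ΔE = (6.626×10^-34·2.998×10^8)/5.312×10^-19 = 3.74×10^-7 m = 374 nm.

λ = 374 nm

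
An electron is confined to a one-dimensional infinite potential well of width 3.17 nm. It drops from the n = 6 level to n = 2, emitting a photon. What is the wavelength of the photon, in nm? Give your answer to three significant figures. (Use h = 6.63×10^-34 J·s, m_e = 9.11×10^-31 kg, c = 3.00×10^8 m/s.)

E_1 = h²/(8m_eL²) = 6.002×10^-21 J, so ΔE = (6² − 2²)E_1 = 1.921×10^-19 J.
λ = hc/ΔE = (6.63×10^-34·3.00×10^8)/1.921×10^-19 = 1.04×10^-6 m = 1.04×10^3 nm.

λ = 1.04×10^3 nm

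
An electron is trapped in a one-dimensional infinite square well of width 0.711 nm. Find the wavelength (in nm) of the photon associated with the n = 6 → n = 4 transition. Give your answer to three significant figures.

λ = 83.3 nm

E_1 = h²/(8m_eL²) = 1.192×10^-19 J, so ΔE = (6² − 4²)E_1 = 2.384×10^-18 J.
λ = hc/ΔE = (6.626×10^-34·2.998×10^8)/2.384×10^-18 = 8.33×10^-8 m = 83.3 nm.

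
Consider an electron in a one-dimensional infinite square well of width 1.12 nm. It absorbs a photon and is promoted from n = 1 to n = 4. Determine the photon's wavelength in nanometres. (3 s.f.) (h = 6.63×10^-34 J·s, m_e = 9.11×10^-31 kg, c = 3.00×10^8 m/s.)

λ = 276 nm

E_1 = h²/(8m_eL²) = 4.808×10^-20 J, so ΔE = (4² − 1²)E_1 = 7.212×10^-19 J.
λ = hc/ΔE = (6.63×10^-34·3.00×10^8)/7.212×10^-19 = 2.76×10^-7 m = 276 nm.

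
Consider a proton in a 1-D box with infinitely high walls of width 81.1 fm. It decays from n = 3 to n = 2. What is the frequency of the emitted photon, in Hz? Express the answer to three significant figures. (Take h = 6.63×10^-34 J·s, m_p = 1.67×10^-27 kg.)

E_1 = h²/(8m_pL²) = 5.002×10^-15 J and ΔE = (3² − 2²)E_1 = 2.501×10^-14 J.
f = ΔE/h = 2.501×10^-14/6.63×10^-34 = 3.77×10^19 Hz.

f = 3.77×10^19 Hz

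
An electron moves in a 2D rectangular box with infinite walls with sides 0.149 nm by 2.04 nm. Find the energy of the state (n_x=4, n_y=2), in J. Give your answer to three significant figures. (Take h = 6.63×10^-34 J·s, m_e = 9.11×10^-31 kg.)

For a 2D rectangular well E = (h²/8m_e)·Σ n_i²/L_i² = (6.63×10^-34)²/(8·9.11×10^-31) · [4²/(0.149 nm)² + 2²/(2.04 nm)²].
Evaluating gives E = 4.35×10^-17 J.

E = 4.35×10^-17 J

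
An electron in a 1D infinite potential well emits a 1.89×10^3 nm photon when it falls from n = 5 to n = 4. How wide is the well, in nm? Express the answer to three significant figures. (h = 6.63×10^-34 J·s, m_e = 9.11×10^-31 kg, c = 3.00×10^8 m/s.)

L = 2.27 nm

The photon carries ΔE = hc/λ = 6.63×10^-34·3.00×10^8/1.89×10^-6 m = 1.052×10^-19 J.
Since ΔE = (5² − 4²)E_1, E_1 = 1.169×10^-20 J, and L = h/√(8m_eE_1) = 2.27×10^-9 m = 2.27 nm.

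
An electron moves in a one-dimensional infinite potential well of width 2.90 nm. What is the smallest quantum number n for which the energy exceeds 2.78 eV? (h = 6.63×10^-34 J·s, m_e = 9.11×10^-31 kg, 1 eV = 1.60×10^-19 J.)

n = 8

E_1 = h²/(8m_eL²) = 7.172×10^-21 J = 0.04482 eV.
Need n² > 2.78/0.04482 = 62.03, i.e. n > 7.876.
The smallest integer satisfying this is n = 8.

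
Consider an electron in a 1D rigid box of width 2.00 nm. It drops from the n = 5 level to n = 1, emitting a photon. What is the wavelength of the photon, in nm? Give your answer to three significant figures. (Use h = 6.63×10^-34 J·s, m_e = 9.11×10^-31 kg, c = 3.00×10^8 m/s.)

E_1 = h²/(8m_eL²) = 1.508×10^-20 J, so ΔE = (5² − 1²)E_1 = 3.619×10^-19 J.
λ = hc/ΔE = (6.63×10^-34·3.00×10^8)/3.619×10^-19 = 5.50×10^-7 m = 550 nm.

λ = 550 nm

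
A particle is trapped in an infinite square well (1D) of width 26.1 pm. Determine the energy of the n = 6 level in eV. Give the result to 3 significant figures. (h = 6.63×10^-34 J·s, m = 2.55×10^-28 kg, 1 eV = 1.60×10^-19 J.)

For an infinite well E_n = n²h²/(8mL²), so E_1 = h²/(8mL²) = (6.63×10^-34)²/(8·2.55×10^-28·(2.61×10^-11 m)²) = 3.163×10^-19 J.
Then E_6 = 6²·E_1 = 36·3.163×10^-19 J = 1.139×10^-17 J.
Converting, E_6 = 1.139×10^-17 J / (1.60×10^-19 J/eV) = 71.2 eV.

E_6 = 71.2 eV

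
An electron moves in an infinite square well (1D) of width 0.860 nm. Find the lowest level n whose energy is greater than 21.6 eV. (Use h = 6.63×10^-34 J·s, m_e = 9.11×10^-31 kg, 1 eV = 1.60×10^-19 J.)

E_1 = h²/(8m_eL²) = 8.155×10^-20 J = 0.5097 eV.
Need n² > 21.6/0.5097 = 42.38, i.e. n > 6.510.
The smallest integer satisfying this is n = 7.

n = 7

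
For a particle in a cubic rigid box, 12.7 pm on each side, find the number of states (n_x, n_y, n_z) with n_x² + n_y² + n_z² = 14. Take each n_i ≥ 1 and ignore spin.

degeneracy = 6

The level has n_x² + n_y² + n_z² = 14. The ordered positive-integer solutions are (1, 2, 3), (1, 3, 2), (2, 1, 3), (2, 3, 1), (3, 1, 2), (3, 2, 1).
That gives 6 states.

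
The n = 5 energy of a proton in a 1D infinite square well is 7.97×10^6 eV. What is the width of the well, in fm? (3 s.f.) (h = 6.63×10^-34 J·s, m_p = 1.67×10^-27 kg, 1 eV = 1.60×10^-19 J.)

L = 25.4 fm

From E_n = n²h²/(8m_pL²), L = n·h/√(8m_pE_n).
E_5 = 7.97×10^6 eV = 1.275×10^-12 J, so L = 5·6.63×10^-34/√(8·1.67×10^-27·1.275×10^-12) = 2.54×10^-14 m = 25.4 fm.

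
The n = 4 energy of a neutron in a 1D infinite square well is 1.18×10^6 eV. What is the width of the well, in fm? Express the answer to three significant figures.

From E_n = n²h²/(8m_nL²), L = n·h/√(8m_nE_n).
E_4 = 1.18×10^6 eV = 1.890×10^-13 J, so L = 4·6.626×10^-34/√(8·1.675×10^-27·1.890×10^-13) = 5.27×10^-14 m = 52.7 fm.

L = 52.7 fm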